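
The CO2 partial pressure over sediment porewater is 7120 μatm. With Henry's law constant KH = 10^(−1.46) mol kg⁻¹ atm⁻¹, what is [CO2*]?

KH = 10^(−1.46) = 3.467×10^-2 mol kg⁻¹ atm⁻¹
[CO2*] = KH · pCO2 = 3.467×10^-2 × 7120×10^-6 atm = 2.47×10^-4 mol/kg

[CO2*] = 247 μmol/kg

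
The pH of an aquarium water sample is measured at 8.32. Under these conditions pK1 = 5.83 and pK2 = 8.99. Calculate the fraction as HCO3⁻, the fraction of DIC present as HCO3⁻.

α₁ = 1 / (1 + [H⁺]/K1 + K2/[H⁺]) = 1 / (1 + 10^-2.49 + 10^-0.67)
   = 1 / (1 + 0.0032359 + 0.21380) = 1/1.2170 = 0.8217

α₁ = 0.822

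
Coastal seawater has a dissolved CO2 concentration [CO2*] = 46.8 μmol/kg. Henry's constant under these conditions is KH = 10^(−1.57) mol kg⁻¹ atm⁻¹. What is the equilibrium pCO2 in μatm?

pCO2 = 1740 μatm

KH = 10^(−1.57) = 2.692×10^-2 mol kg⁻¹ atm⁻¹
pCO2 = [CO2*]/KH = 46.8×10^-6 / 2.692×10^-2 = 1.74×10^-3 atm = 1740 μatm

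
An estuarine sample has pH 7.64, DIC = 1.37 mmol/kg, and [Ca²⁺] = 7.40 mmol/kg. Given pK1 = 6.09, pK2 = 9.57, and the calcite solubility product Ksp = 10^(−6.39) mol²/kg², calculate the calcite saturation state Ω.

α₂ = 1 / (1 + [H⁺]/K2 + [H⁺]²/(K1K2)) = 1 / (1 + 10^+1.93 + 10^+0.38)
   = 1 / (1 + 85.114 + 2.3988) = 1/88.513 = 0.01130
[CO3²⁻] = α₂ × DIC = 0.01130 × 1.37 = 0.01548 mmol/kg = 15.48 μmol/kg
Ksp = 10^(−6.39) = 4.074×10^-7
Ω = [Ca²⁺][CO3²⁻]/Ksp = (7.40×10^-3)(1.548×10^-5) / 4.074×10^-7 = 0.281

Ω = 0.281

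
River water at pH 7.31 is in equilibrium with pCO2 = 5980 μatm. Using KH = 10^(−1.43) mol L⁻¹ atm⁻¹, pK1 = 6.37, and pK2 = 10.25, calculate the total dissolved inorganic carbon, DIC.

DIC = 2.16 mmol/L

[CO2*] = KH · pCO2 = 10^(−1.43) × 5980×10^-6 = 2.222×10^-4 mol/L
α₀ = 1/(1 + K1/[H⁺] + K1K2/[H⁺]²) = 1/(1 + 10^+0.94 + 10^-2.00) = 0.1029
DIC = [CO2*]/α₀ = 2.222×10^-4 / 0.1029 = 2.16 mmol/L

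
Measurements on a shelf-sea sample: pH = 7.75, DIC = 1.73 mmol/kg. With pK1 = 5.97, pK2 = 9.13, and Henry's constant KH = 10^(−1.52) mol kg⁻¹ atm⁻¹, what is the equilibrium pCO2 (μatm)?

pCO2 = 898 μatm

α₀ = 1 / (1 + K1/[H⁺] + K1K2/[H⁺]²) = 1 / (1 + 10^+1.78 + 10^+0.40)
   = 1 / (1 + 60.256 + 2.5119) = 1/63.768 = 0.01568
[CO2*] = α₀ × DIC = 0.01568 × 1.73 = 0.02713 mmol/kg
pCO2 = [CO2*]/KH = 2.713×10^-5 / 3.020×10^-2 = 898 μatm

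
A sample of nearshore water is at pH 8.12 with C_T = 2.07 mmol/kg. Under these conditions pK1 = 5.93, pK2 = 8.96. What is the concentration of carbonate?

[CO3²⁻] = 0.260 mmol/kg

α₂ = 1 / (1 + [H⁺]/K2 + [H⁺]²/(K1K2)) = 1 / (1 + 10^+0.84 + 10^-1.35)
   = 1 / (1 + 6.9183 + 0.044668) = 1/7.9630 = 0.1256
[CO3²⁻] = α₂ × DIC = 0.1256 × 2.07 = 0.260 mmol/kg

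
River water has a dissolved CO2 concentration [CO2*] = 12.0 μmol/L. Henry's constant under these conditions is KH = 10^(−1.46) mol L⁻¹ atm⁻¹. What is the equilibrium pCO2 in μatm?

KH = 10^(−1.46) = 3.467×10^-2 mol L⁻¹ atm⁻¹
pCO2 = [CO2*]/KH = 12.0×10^-6 / 3.467×10^-2 = 3.46×10^-4 atm = 346 μatm

pCO2 = 346 μatm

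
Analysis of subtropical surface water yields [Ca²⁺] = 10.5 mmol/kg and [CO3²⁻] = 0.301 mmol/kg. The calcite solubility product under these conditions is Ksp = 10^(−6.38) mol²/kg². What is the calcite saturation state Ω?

Ω = 7.58

Ksp = 10^(−6.38) = 4.169×10^-7
Ω = [Ca²⁺][CO3²⁻]/Ksp = (10.5×10^-3)(0.301×10^-3) / 4.169×10^-7 = 7.58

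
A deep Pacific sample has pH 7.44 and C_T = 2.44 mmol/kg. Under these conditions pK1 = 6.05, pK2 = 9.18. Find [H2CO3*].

α₀ = 1 / (1 + K1/[H⁺] + K1K2/[H⁺]²) = 1 / (1 + 10^+1.39 + 10^-0.35)
   = 1 / (1 + 24.547 + 0.44668) = 1/25.994 = 0.03847
[CO2*] = α₀ × DIC = 0.03847 × 2.44 = 0.0939 mmol/kg

[CO2*] = 0.0939 mmol/kg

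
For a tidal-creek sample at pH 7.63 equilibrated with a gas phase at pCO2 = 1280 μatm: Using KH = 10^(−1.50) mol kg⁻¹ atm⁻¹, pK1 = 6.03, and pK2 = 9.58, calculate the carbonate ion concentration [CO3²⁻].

[CO2*] = KH · pCO2 = 10^(−1.50) × 1280×10^-6 = 4.048×10^-5 mol/kg
α₀ = 1/(1 + K1/[H⁺] + K1K2/[H⁺]²) = 1/(1 + 10^+1.60 + 10^-0.35) = 0.02424
DIC = [CO2*]/α₀ = 4.048×10^-5 / 0.02424 = 1.670 mmol/kg
[CO3²⁻] = α₂·DIC; α₂ = 0.01083, so [CO3²⁻] = 0.01083 × 1.670 = 0.0181 mmol/kg = 18.1 μmol/kg

[CO3²⁻] = 18.1 μmol/kg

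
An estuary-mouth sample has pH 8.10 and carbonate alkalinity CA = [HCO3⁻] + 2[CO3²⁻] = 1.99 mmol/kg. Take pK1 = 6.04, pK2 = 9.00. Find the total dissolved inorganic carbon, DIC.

CA = [HCO3⁻] + 2[CO3²⁻] = (α₁ + 2α₂)·DIC
At pH 8.10: [H⁺]/K1 = 10^-2.06 = 0.0087096, K2/[H⁺] = 10^-0.90 = 0.12589
α₁ = 1/(1 + 0.0087096 + 0.12589) = 1/1.1346 = 0.8814; α₂ = α₁·K2/[H⁺] = 0.1110
α₁ + 2α₂ = 1.1033
DIC = CA / (α₁ + 2α₂) = 1.99 / 1.1033 = 1.80 mmol/kg

DIC = 1.80 mmol/kg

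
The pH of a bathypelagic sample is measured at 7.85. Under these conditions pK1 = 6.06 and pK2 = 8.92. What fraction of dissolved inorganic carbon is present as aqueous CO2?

α₀ = 1 / (1 + K1/[H⁺] + K1K2/[H⁺]²) = 1 / (1 + 10^+1.79 + 10^+0.72)
   = 1 / (1 + 61.660 + 5.2481) = 1/67.908 = 0.01473

α₀ = 0.0147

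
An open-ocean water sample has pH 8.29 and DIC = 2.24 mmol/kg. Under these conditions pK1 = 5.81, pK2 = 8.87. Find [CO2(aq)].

α₀ = 1 / (1 + K1/[H⁺] + K1K2/[H⁺]²) = 1 / (1 + 10^+2.48 + 10^+1.90)
   = 1 / (1 + 302.00 + 79.433) = 1/382.43 = 0.002615
[CO2*] = α₀ × DIC = 0.002615 × 2.24 = 0.00586 mmol/kg = 5.86 μmol/kg

[CO2*] = 5.86 μmol/kg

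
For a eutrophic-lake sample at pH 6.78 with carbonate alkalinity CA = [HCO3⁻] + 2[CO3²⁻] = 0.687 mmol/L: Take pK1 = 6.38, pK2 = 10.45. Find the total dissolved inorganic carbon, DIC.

DIC = 0.960 mmol/L

CA = [HCO3⁻] + 2[CO3²⁻] = (α₁ + 2α₂)·DIC
At pH 6.78: [H⁺]/K1 = 10^-0.40 = 0.39811, K2/[H⁺] = 10^-3.67 = 0.00021380
α₁ = 1/(1 + 0.39811 + 0.00021380) = 1/1.3983 = 0.7151; α₂ = α₁·K2/[H⁺] = 0.0001529
α₁ + 2α₂ = 0.7154
DIC = CA / (α₁ + 2α₂) = 0.687 / 0.7154 = 0.960 mmol/L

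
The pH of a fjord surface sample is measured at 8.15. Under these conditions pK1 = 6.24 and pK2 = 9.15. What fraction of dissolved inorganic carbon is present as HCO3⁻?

α₁ = 0.899

α₁ = 1 / (1 + [H⁺]/K1 + K2/[H⁺]) = 1 / (1 + 10^-1.91 + 10^-1.00)
   = 1 / (1 + 0.012303 + 0.10000) = 1/1.1123 = 0.8990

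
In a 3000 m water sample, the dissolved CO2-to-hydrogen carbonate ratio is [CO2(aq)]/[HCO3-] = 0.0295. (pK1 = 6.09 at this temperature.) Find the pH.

From K1 = [H⁺][HCO3-]/[CO2(aq)]:  pH = pK1 − log₁₀([CO2(aq)]/[HCO3-])
log₁₀(0.0295) = -1.530
pH = 6.09 − (-1.530) = 7.62

pH = 7.62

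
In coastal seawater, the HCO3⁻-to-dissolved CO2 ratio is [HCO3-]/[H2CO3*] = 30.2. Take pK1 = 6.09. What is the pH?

From K1 = [H⁺][HCO3-]/[H2CO3*]:  pH = pK1 + log₁₀([HCO3-]/[H2CO3*])
log₁₀(30.2) = +1.480
pH = 6.09 + (+1.480) = 7.57

pH = 7.57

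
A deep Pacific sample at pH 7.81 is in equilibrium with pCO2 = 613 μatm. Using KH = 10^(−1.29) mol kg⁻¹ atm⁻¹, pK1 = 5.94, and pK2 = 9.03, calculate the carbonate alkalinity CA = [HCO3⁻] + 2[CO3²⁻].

[CO2*] = KH · pCO2 = 10^(−1.29) × 613×10^-6 = 3.144×10^-5 mol/kg
α₀ = 1/(1 + K1/[H⁺] + K1K2/[H⁺]²) = 1/(1 + 10^+1.87 + 10^+0.65) = 0.01256
DIC = [CO2*]/α₀ = 3.144×10^-5 / 0.01256 = 2.502 mmol/kg
CA = (α₁ + 2α₂)·DIC = (0.9313 + 2×0.05612) × 2.502 = 2.61 mmol/kg

CA = 2.61 mmol/kg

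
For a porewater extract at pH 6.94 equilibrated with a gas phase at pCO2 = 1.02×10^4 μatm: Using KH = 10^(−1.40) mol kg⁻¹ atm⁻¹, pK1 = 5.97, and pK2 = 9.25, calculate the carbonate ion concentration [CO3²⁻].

[CO2*] = KH · pCO2 = 10^(−1.40) × 1.02×10^4×10^-6 = 4.061×10^-4 mol/kg
α₀ = 1/(1 + K1/[H⁺] + K1K2/[H⁺]²) = 1/(1 + 10^+0.97 + 10^-1.34) = 0.09636
DIC = [CO2*]/α₀ = 4.061×10^-4 / 0.09636 = 4.214 mmol/kg
[CO3²⁻] = α₂·DIC; α₂ = 0.004404, so [CO3²⁻] = 0.004404 × 4.214 = 0.0186 mmol/kg = 18.6 μmol/kg

[CO3²⁻] = 18.6 μmol/kg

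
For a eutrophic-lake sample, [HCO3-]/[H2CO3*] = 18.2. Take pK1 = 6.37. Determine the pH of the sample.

pH = 7.63

From K1 = [H⁺][HCO3-]/[H2CO3*]:  pH = pK1 + log₁₀([HCO3-]/[H2CO3*])
log₁₀(18.2) = +1.260
pH = 6.37 + (+1.260) = 7.63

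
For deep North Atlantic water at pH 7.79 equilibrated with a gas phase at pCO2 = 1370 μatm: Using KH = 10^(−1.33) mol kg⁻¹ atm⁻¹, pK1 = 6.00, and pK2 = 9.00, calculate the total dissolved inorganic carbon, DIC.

DIC = 4.26 mmol/kg

[CO2*] = KH · pCO2 = 10^(−1.33) × 1370×10^-6 = 6.408×10^-5 mol/kg
α₀ = 1/(1 + K1/[H⁺] + K1K2/[H⁺]²) = 1/(1 + 10^+1.79 + 10^+0.58) = 0.01505
DIC = [CO2*]/α₀ = 6.408×10^-5 / 0.01505 = 4.26 mmol/kg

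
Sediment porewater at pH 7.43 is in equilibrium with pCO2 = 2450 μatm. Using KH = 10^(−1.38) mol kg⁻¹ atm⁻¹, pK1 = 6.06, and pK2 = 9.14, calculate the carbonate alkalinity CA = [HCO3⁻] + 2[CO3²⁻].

CA = 2.49 mmol/kg

[CO2*] = KH · pCO2 = 10^(−1.38) × 2450×10^-6 = 1.021×10^-4 mol/kg
α₀ = 1/(1 + K1/[H⁺] + K1K2/[H⁺]²) = 1/(1 + 10^+1.37 + 10^-0.34) = 0.04016
DIC = [CO2*]/α₀ = 1.021×10^-4 / 0.04016 = 2.543 mmol/kg
CA = (α₁ + 2α₂)·DIC = (0.9415 + 2×0.01836) × 2.543 = 2.49 mmol/kg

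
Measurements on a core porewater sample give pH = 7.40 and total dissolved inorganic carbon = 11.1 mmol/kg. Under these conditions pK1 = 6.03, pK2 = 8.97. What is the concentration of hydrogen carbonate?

α₁ = 1 / (1 + [H⁺]/K1 + K2/[H⁺]) = 1 / (1 + 10^-1.37 + 10^-1.57)
   = 1 / (1 + 0.042658 + 0.026915) = 1/1.0696 = 0.9350
[HCO3⁻] = α₁ × DIC = 0.9350 × 11.1 = 10.4 mmol/kg

[HCO3⁻] = 10.4 mmol/kg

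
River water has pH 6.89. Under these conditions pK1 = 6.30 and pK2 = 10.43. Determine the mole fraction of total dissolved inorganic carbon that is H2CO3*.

α₀ = 1 / (1 + K1/[H⁺] + K1K2/[H⁺]²) = 1 / (1 + 10^+0.59 + 10^-2.95)
   = 1 / (1 + 3.8905 + 0.0011220) = 1/4.8916 = 0.2044

α₀ = 0.204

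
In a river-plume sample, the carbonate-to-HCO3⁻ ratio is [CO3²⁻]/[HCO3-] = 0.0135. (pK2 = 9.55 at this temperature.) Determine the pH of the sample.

From K2 = [H⁺][CO3²⁻]/[HCO3-]:  pH = pK2 + log₁₀([CO3²⁻]/[HCO3-])
log₁₀(0.0135) = -1.870
pH = 9.55 + (-1.870) = 7.68

pH = 7.68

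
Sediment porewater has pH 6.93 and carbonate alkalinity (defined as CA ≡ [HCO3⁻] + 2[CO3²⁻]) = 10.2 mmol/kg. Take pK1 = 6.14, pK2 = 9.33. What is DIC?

DIC = 11.8 mmol/kg

CA = [HCO3⁻] + 2[CO3²⁻] = (α₁ + 2α₂)·DIC
At pH 6.93: [H⁺]/K1 = 10^-0.79 = 0.16218, K2/[H⁺] = 10^-2.40 = 0.0039811
α₁ = 1/(1 + 0.16218 + 0.0039811) = 1/1.1662 = 0.8575; α₂ = α₁·K2/[H⁺] = 0.003414
α₁ + 2α₂ = 0.8643
DIC = CA / (α₁ + 2α₂) = 10.2 / 0.8643 = 11.8 mmol/kg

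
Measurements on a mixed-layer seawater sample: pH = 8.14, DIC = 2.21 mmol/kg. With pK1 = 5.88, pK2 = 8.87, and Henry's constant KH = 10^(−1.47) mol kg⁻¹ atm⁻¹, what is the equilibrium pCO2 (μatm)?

pCO2 = 301 μatm

α₀ = 1 / (1 + K1/[H⁺] + K1K2/[H⁺]²) = 1 / (1 + 10^+2.26 + 10^+1.53)
   = 1 / (1 + 181.97 + 33.884) = 1/216.85 = 0.004611
[CO2*] = α₀ × DIC = 0.004611 × 2.21 = 0.01019 mmol/kg = 10.19 μmol/kg
pCO2 = [CO2*]/KH = 1.019×10^-5 / 3.388×10^-2 = 301 μatm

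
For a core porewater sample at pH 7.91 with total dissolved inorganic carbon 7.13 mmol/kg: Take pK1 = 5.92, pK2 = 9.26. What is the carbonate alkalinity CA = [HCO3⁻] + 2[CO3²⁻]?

CA = 7.36 mmol/kg

CA = [HCO3⁻] + 2[CO3²⁻] = (α₁ + 2α₂)·DIC
At pH 7.91: [H⁺]/K1 = 10^-1.99 = 0.010233, K2/[H⁺] = 10^-1.35 = 0.044668
α₁ = 1/(1 + 0.010233 + 0.044668) = 1/1.0549 = 0.9480; α₂ = α₁·K2/[H⁺] = 0.04234
α₁ + 2α₂ = 1.0326
CA = 1.0326 × 7.13 = 7.36 mmol/kg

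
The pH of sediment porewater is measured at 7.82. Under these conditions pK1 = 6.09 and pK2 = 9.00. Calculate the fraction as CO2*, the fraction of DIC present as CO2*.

α₀ = 1 / (1 + K1/[H⁺] + K1K2/[H⁺]²) = 1 / (1 + 10^+1.73 + 10^+0.55)
   = 1 / (1 + 53.703 + 3.5481) = 1/58.251 = 0.01717

α₀ = 0.0172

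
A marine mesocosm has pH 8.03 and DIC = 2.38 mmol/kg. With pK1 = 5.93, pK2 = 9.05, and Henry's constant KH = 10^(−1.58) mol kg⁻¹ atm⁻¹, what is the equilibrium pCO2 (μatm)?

α₀ = 1 / (1 + K1/[H⁺] + K1K2/[H⁺]²) = 1 / (1 + 10^+2.10 + 10^+1.08)
   = 1 / (1 + 125.89 + 12.023) = 1/138.92 = 0.007199
[CO2*] = α₀ × DIC = 0.007199 × 2.38 = 0.01713 mmol/kg = 17.13 μmol/kg
pCO2 = [CO2*]/KH = 1.713×10^-5 / 2.630×10^-2 = 651 μatm

pCO2 = 651 μatm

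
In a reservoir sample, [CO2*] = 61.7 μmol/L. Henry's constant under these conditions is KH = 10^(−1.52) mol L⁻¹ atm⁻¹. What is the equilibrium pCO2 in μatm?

pCO2 = 2040 μatm

KH = 10^(−1.52) = 3.020×10^-2 mol L⁻¹ atm⁻¹
pCO2 = [CO2*]/KH = 61.7×10^-6 / 3.020×10^-2 = 2.04×10^-3 atm = 2040 μatm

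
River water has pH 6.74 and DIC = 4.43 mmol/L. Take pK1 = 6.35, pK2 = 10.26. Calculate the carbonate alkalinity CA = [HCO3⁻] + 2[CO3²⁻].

CA = [HCO3⁻] + 2[CO3²⁻] = (α₁ + 2α₂)·DIC
At pH 6.74: [H⁺]/K1 = 10^-0.39 = 0.40738, K2/[H⁺] = 10^-3.52 = 0.00030200
α₁ = 1/(1 + 0.40738 + 0.00030200) = 1/1.4077 = 0.7104; α₂ = α₁·K2/[H⁺] = 0.0002145
α₁ + 2α₂ = 0.7108
CA = 0.7108 × 4.43 = 3.15 mmol/L

CA = 3.15 mmol/L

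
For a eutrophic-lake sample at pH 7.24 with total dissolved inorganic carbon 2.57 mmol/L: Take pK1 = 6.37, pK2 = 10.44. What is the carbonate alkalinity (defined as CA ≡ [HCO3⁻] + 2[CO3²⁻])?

CA = [HCO3⁻] + 2[CO3²⁻] = (α₁ + 2α₂)·DIC
At pH 7.24: [H⁺]/K1 = 10^-0.87 = 0.13490, K2/[H⁺] = 10^-3.20 = 0.00063096
α₁ = 1/(1 + 0.13490 + 0.00063096) = 1/1.1355 = 0.8806; α₂ = α₁·K2/[H⁺] = 0.0005557
α₁ + 2α₂ = 0.8818
CA = 0.8818 × 2.57 = 2.27 mmol/L

CA = 2.27 mmol/L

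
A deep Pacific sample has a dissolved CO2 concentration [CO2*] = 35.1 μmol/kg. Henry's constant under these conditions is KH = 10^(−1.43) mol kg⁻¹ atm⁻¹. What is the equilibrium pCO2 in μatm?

KH = 10^(−1.43) = 3.715×10^-2 mol kg⁻¹ atm⁻¹
pCO2 = [CO2*]/KH = 35.1×10^-6 / 3.715×10^-2 = 9.45×10^-4 atm = 945 μatm

pCO2 = 945 μatm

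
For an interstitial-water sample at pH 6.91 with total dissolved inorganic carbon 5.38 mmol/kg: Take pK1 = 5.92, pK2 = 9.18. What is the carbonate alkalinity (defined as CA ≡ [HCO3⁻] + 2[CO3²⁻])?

CA = [HCO3⁻] + 2[CO3²⁻] = (α₁ + 2α₂)·DIC
At pH 6.91: [H⁺]/K1 = 10^-0.99 = 0.10233, K2/[H⁺] = 10^-2.27 = 0.0053703
α₁ = 1/(1 + 0.10233 + 0.0053703) = 1/1.1077 = 0.9028; α₂ = α₁·K2/[H⁺] = 0.004848
α₁ + 2α₂ = 0.9125
CA = 0.9125 × 5.38 = 4.91 mmol/kg

CA = 4.91 mmol/kg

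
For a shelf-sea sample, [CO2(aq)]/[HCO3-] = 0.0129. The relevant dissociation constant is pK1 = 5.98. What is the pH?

From K1 = [H⁺][HCO3-]/[CO2(aq)]:  pH = pK1 − log₁₀([CO2(aq)]/[HCO3-])
log₁₀(0.0129) = -1.889
pH = 5.98 − (-1.889) = 7.87

pH = 7.87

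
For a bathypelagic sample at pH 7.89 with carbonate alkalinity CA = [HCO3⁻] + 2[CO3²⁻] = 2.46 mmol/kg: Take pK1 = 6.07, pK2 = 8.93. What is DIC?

CA = [HCO3⁻] + 2[CO3²⁻] = (α₁ + 2α₂)·DIC
At pH 7.89: [H⁺]/K1 = 10^-1.82 = 0.015136, K2/[H⁺] = 10^-1.04 = 0.091201
α₁ = 1/(1 + 0.015136 + 0.091201) = 1/1.1063 = 0.9039; α₂ = α₁·K2/[H⁺] = 0.08244
α₁ + 2α₂ = 1.0688
DIC = CA / (α₁ + 2α₂) = 2.46 / 1.0688 = 2.30 mmol/kg

DIC = 2.30 mmol/kg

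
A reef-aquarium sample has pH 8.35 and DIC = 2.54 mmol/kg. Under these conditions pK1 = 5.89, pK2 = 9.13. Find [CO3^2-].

[CO3²⁻] = 0.360 mmol/kg

α₂ = 1 / (1 + [H⁺]/K2 + [H⁺]²/(K1K2)) = 1 / (1 + 10^+0.78 + 10^-1.68)
   = 1 / (1 + 6.0256 + 0.020893) = 1/7.0465 = 0.1419
[CO3²⁻] = α₂ × DIC = 0.1419 × 2.54 = 0.360 mmol/kg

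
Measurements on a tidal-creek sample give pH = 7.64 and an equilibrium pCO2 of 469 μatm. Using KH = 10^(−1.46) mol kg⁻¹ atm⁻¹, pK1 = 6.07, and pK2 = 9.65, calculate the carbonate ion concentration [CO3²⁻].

[CO2*] = KH · pCO2 = 10^(−1.46) × 469×10^-6 = 1.626×10^-5 mol/kg
α₀ = 1/(1 + K1/[H⁺] + K1K2/[H⁺]²) = 1/(1 + 10^+1.57 + 10^-0.44) = 0.02596
DIC = [CO2*]/α₀ = 1.626×10^-5 / 0.02596 = 0.6264 mmol/kg
[CO3²⁻] = α₂·DIC; α₂ = 0.009427, so [CO3²⁻] = 0.009427 × 0.6264 = 0.00590 mmol/kg = 5.90 μmol/kg

[CO3²⁻] = 5.90 μmol/kg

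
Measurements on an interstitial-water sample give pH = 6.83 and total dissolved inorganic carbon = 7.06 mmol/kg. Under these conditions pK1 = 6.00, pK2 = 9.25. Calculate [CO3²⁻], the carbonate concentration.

α₂ = 1 / (1 + [H⁺]/K2 + [H⁺]²/(K1K2)) = 1 / (1 + 10^+2.42 + 10^+1.59)
   = 1 / (1 + 263.03 + 38.905) = 1/302.93 = 0.003301
[CO3²⁻] = α₂ × DIC = 0.003301 × 7.06 = 0.0233 mmol/kg

[CO3²⁻] = 0.0233 mmol/kg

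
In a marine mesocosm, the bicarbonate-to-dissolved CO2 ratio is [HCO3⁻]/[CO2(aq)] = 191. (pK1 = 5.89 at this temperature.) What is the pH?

From K1 = [H⁺][HCO3⁻]/[CO2(aq)]:  pH = pK1 + log₁₀([HCO3⁻]/[CO2(aq)])
log₁₀(191) = +2.281
pH = 5.89 + (+2.281) = 8.17

pH = 8.17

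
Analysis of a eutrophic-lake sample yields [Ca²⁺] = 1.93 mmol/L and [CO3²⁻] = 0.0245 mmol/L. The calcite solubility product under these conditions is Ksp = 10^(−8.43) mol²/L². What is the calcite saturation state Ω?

Ω = 12.7

Ksp = 10^(−8.43) = 3.715×10^-9
Ω = [Ca²⁺][CO3²⁻]/Ksp = (1.93×10^-3)(0.0245×10^-3) / 3.715×10^-9 = 12.7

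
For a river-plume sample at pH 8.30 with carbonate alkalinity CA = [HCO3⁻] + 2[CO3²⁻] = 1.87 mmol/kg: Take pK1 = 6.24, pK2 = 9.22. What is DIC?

DIC = 1.70 mmol/kg

CA = [HCO3⁻] + 2[CO3²⁻] = (α₁ + 2α₂)·DIC
At pH 8.30: [H⁺]/K1 = 10^-2.06 = 0.0087096, K2/[H⁺] = 10^-0.92 = 0.12023
α₁ = 1/(1 + 0.0087096 + 0.12023) = 1/1.1289 = 0.8858; α₂ = α₁·K2/[H⁺] = 0.1065
α₁ + 2α₂ = 1.0988
DIC = CA / (α₁ + 2α₂) = 1.87 / 1.0988 = 1.70 mmol/kg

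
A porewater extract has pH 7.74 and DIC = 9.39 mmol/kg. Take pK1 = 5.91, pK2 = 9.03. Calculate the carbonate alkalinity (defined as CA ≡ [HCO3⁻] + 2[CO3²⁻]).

CA = [HCO3⁻] + 2[CO3²⁻] = (α₁ + 2α₂)·DIC
At pH 7.74: [H⁺]/K1 = 10^-1.83 = 0.014791, K2/[H⁺] = 10^-1.29 = 0.051286
α₁ = 1/(1 + 0.014791 + 0.051286) = 1/1.0661 = 0.9380; α₂ = α₁·K2/[H⁺] = 0.04811
α₁ + 2α₂ = 1.0342
CA = 1.0342 × 9.39 = 9.71 mmol/kg

CA = 9.71 mmol/kg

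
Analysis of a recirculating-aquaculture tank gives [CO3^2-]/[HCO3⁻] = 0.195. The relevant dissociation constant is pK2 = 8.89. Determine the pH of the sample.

From K2 = [H⁺][CO3^2-]/[HCO3⁻]:  pH = pK2 + log₁₀([CO3^2-]/[HCO3⁻])
log₁₀(0.195) = -0.710
pH = 8.89 + (-0.710) = 8.18

pH = 8.18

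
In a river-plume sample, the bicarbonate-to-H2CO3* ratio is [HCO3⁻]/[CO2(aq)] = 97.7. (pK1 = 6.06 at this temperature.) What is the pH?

pH = 8.05

From K1 = [H⁺][HCO3⁻]/[CO2(aq)]:  pH = pK1 + log₁₀([HCO3⁻]/[CO2(aq)])
log₁₀(97.7) = +1.990
pH = 6.06 + (+1.990) = 8.05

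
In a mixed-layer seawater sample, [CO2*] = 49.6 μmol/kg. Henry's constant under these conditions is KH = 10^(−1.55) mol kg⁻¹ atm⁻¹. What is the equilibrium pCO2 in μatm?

pCO2 = 1760 μatm

KH = 10^(−1.55) = 2.818×10^-2 mol kg⁻¹ atm⁻¹
pCO2 = [CO2*]/KH = 49.6×10^-6 / 2.818×10^-2 = 1.76×10^-3 atm = 1760 μatm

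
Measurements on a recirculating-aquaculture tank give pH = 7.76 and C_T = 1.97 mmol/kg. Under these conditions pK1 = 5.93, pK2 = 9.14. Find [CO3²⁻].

[CO3²⁻] = 0.0777 mmol/kg

α₂ = 1 / (1 + [H⁺]/K2 + [H⁺]²/(K1K2)) = 1 / (1 + 10^+1.38 + 10^-0.45)
   = 1 / (1 + 23.988 + 0.35481) = 1/25.343 = 0.03946
[CO3²⁻] = α₂ × DIC = 0.03946 × 1.97 = 0.0777 mmol/kg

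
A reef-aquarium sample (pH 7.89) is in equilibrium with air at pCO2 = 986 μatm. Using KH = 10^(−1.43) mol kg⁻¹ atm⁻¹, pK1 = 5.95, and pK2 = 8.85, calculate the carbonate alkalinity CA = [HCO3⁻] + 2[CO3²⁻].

[CO2*] = KH · pCO2 = 10^(−1.43) × 986×10^-6 = 3.663×10^-5 mol/kg
α₀ = 1/(1 + K1/[H⁺] + K1K2/[H⁺]²) = 1/(1 + 10^+1.94 + 10^+0.98) = 0.01024
DIC = [CO2*]/α₀ = 3.663×10^-5 / 0.01024 = 3.577 mmol/kg
CA = (α₁ + 2α₂)·DIC = (0.8920 + 2×0.09780) × 3.577 = 3.89 mmol/kg

CA = 3.89 mmol/kg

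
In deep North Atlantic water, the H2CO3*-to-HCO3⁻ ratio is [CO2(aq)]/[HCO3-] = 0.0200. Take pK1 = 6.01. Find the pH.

From K1 = [H⁺][HCO3-]/[CO2(aq)]:  pH = pK1 − log₁₀([CO2(aq)]/[HCO3-])
log₁₀(0.0200) = -1.699
pH = 6.01 − (-1.699) = 7.71

pH = 7.71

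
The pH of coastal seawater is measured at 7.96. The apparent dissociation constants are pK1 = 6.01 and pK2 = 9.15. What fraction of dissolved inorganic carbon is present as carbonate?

α₂ = 0.0600

α₂ = 1 / (1 + [H⁺]/K2 + [H⁺]²/(K1K2)) = 1 / (1 + 10^+1.19 + 10^-0.76)
   = 1 / (1 + 15.488 + 0.17378) = 1/16.662 = 0.06002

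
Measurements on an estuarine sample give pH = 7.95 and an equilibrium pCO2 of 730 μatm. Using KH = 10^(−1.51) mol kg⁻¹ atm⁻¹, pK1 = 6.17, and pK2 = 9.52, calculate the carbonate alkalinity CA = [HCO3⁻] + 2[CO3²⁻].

[CO2*] = KH · pCO2 = 10^(−1.51) × 730×10^-6 = 2.256×10^-5 mol/kg
α₀ = 1/(1 + K1/[H⁺] + K1K2/[H⁺]²) = 1/(1 + 10^+1.78 + 10^+0.21) = 0.01590
DIC = [CO2*]/α₀ = 2.256×10^-5 / 0.01590 = 1.418 mmol/kg
CA = (α₁ + 2α₂)·DIC = (0.9583 + 2×0.02579) × 1.418 = 1.43 mmol/kg

CA = 1.43 mmol/kg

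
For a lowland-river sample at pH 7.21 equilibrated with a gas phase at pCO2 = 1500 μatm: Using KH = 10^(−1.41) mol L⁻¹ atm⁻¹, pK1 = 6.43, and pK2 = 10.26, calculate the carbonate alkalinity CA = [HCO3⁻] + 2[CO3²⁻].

CA = 0.352 mmol/L

[CO2*] = KH · pCO2 = 10^(−1.41) × 1500×10^-6 = 5.836×10^-5 mol/L
α₀ = 1/(1 + K1/[H⁺] + K1K2/[H⁺]²) = 1/(1 + 10^+0.78 + 10^-2.27) = 0.1422
DIC = [CO2*]/α₀ = 5.836×10^-5 / 0.1422 = 0.4103 mmol/L
CA = (α₁ + 2α₂)·DIC = (0.8570 + 2×0.0007638) × 0.4103 = 0.352 mmol/L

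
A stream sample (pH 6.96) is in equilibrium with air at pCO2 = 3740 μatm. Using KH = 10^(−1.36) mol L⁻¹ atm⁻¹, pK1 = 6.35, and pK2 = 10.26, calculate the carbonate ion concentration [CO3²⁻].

[CO3²⁻] = 0.333 μmol/L

[CO2*] = KH · pCO2 = 10^(−1.36) × 3740×10^-6 = 1.633×10^-4 mol/L
α₀ = 1/(1 + K1/[H⁺] + K1K2/[H⁺]²) = 1/(1 + 10^+0.61 + 10^-2.69) = 0.1970
DIC = [CO2*]/α₀ = 1.633×10^-4 / 0.1970 = 0.8287 mmol/L
[CO3²⁻] = α₂·DIC; α₂ = 0.0004022, so [CO3²⁻] = 0.0004022 × 0.8287 = 0.000333 mmol/L = 0.333 μmol/L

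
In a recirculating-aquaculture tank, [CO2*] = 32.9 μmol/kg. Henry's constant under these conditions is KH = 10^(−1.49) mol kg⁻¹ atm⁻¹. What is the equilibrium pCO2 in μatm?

pCO2 = 1020 μatm

KH = 10^(−1.49) = 3.236×10^-2 mol kg⁻¹ atm⁻¹
pCO2 = [CO2*]/KH = 32.9×10^-6 / 3.236×10^-2 = 1.02×10^-3 atm = 1020 μatm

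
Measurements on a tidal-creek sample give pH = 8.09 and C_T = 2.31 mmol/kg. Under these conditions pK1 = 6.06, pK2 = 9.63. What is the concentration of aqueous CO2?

α₀ = 1 / (1 + K1/[H⁺] + K1K2/[H⁺]²) = 1 / (1 + 10^+2.03 + 10^+0.49)
   = 1 / (1 + 107.15 + 3.0903) = 1/111.24 = 0.008989
[CO2*] = α₀ × DIC = 0.008989 × 2.31 = 0.0208 mmol/kg

[CO2*] = 0.0208 mmol/kg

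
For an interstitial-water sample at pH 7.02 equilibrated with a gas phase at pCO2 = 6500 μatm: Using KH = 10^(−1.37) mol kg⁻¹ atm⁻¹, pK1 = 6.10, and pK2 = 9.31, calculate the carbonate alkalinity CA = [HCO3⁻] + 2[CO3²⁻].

CA = 2.33 mmol/kg

[CO2*] = KH · pCO2 = 10^(−1.37) × 6500×10^-6 = 2.773×10^-4 mol/kg
α₀ = 1/(1 + K1/[H⁺] + K1K2/[H⁺]²) = 1/(1 + 10^+0.92 + 10^-1.37) = 0.1068
DIC = [CO2*]/α₀ = 2.773×10^-4 / 0.1068 = 2.595 mmol/kg
CA = (α₁ + 2α₂)·DIC = (0.8886 + 2×0.004557) × 2.595 = 2.33 mmol/kg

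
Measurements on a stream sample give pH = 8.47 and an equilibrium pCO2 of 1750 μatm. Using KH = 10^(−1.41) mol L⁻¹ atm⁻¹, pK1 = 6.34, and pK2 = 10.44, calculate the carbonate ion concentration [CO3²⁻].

[CO2*] = KH · pCO2 = 10^(−1.41) × 1750×10^-6 = 6.808×10^-5 mol/L
α₀ = 1/(1 + K1/[H⁺] + K1K2/[H⁺]²) = 1/(1 + 10^+2.13 + 10^+0.16) = 0.007281
DIC = [CO2*]/α₀ = 6.808×10^-5 / 0.007281 = 9.351 mmol/L
[CO3²⁻] = α₂·DIC; α₂ = 0.01052, so [CO3²⁻] = 0.01052 × 9.351 = 0.0984 mmol/L

[CO3²⁻] = 0.0984 mmol/L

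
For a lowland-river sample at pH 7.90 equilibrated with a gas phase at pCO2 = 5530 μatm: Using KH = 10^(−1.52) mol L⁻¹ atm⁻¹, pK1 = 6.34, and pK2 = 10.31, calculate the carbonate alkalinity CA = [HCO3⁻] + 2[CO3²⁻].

CA = 6.11 mmol/L

[CO2*] = KH · pCO2 = 10^(−1.52) × 5530×10^-6 = 1.670×10^-4 mol/L
α₀ = 1/(1 + K1/[H⁺] + K1K2/[H⁺]²) = 1/(1 + 10^+1.56 + 10^-0.85) = 0.02670
DIC = [CO2*]/α₀ = 1.670×10^-4 / 0.02670 = 6.254 mmol/L
CA = (α₁ + 2α₂)·DIC = (0.9695 + 2×0.003772) × 6.254 = 6.11 mmol/L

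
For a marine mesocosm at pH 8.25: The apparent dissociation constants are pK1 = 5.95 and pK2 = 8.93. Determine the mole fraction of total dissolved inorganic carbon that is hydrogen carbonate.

α₁ = 0.824

α₁ = 1 / (1 + [H⁺]/K1 + K2/[H⁺]) = 1 / (1 + 10^-2.30 + 10^-0.68)
   = 1 / (1 + 0.0050119 + 0.20893) = 1/1.2139 = 0.8238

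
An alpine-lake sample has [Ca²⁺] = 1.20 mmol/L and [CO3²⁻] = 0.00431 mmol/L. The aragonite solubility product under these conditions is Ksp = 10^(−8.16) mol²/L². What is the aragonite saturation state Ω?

Ksp = 10^(−8.16) = 6.918×10^-9
Ω = [Ca²⁺][CO3²⁻]/Ksp = (1.20×10^-3)(0.00431×10^-3) / 6.918×10^-9 = 0.748

Ω = 0.748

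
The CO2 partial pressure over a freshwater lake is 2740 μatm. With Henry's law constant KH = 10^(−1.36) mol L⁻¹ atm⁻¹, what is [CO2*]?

KH = 10^(−1.36) = 4.365×10^-2 mol L⁻¹ atm⁻¹
[CO2*] = KH · pCO2 = 4.365×10^-2 × 2740×10^-6 atm = 1.20×10^-4 mol/L

[CO2*] = 120 μmol/L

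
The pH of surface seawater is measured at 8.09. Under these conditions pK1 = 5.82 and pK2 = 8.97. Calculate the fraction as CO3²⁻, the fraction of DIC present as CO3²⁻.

α₂ = 1 / (1 + [H⁺]/K2 + [H⁺]²/(K1K2)) = 1 / (1 + 10^+0.88 + 10^-1.39)
   = 1 / (1 + 7.5858 + 0.040738) = 1/8.6265 = 0.1159

α₂ = 0.116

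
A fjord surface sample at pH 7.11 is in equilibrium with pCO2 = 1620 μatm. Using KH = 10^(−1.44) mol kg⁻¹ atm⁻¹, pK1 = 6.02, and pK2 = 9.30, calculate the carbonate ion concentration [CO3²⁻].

[CO3²⁻] = 4.67 μmol/kg

[CO2*] = KH · pCO2 = 10^(−1.44) × 1620×10^-6 = 5.882×10^-5 mol/kg
α₀ = 1/(1 + K1/[H⁺] + K1K2/[H⁺]²) = 1/(1 + 10^+1.09 + 10^-1.10) = 0.07473
DIC = [CO2*]/α₀ = 5.882×10^-5 / 0.07473 = 0.7871 mmol/kg
[CO3²⁻] = α₂·DIC; α₂ = 0.005936, so [CO3²⁻] = 0.005936 × 0.7871 = 0.00467 mmol/kg = 4.67 μmol/kg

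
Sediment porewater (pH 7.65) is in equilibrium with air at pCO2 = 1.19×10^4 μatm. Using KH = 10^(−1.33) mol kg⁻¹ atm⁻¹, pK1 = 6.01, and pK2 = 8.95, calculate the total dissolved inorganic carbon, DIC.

[CO2*] = KH · pCO2 = 10^(−1.33) × 1.19×10^4×10^-6 = 5.566×10^-4 mol/kg
α₀ = 1/(1 + K1/[H⁺] + K1K2/[H⁺]²) = 1/(1 + 10^+1.64 + 10^+0.34) = 0.02135
DIC = [CO2*]/α₀ = 5.566×10^-4 / 0.02135 = 26.1 mmol/kg

DIC = 26.1 mmol/kg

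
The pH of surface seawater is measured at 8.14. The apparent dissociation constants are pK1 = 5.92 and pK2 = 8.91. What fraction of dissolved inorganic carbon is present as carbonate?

α₂ = 0.144

α₂ = 1 / (1 + [H⁺]/K2 + [H⁺]²/(K1K2)) = 1 / (1 + 10^+0.77 + 10^-1.45)
   = 1 / (1 + 5.8884 + 0.035481) = 1/6.9239 = 0.1444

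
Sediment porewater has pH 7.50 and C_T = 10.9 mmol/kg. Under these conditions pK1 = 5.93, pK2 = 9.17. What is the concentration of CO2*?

[CO2*] = 0.280 mmol/kg

α₀ = 1 / (1 + K1/[H⁺] + K1K2/[H⁺]²) = 1 / (1 + 10^+1.57 + 10^-0.10)
   = 1 / (1 + 37.154 + 0.79433) = 1/38.948 = 0.02568
[CO2*] = α₀ × DIC = 0.02568 × 10.9 = 0.280 mmol/kg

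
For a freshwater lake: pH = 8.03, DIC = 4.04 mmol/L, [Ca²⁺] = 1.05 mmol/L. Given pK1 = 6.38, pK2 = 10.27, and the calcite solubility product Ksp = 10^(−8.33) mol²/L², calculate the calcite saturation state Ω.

Ω = 5.08

α₂ = 1 / (1 + [H⁺]/K2 + [H⁺]²/(K1K2)) = 1 / (1 + 10^+2.24 + 10^+0.59)
   = 1 / (1 + 173.78 + 3.8905) = 1/178.67 = 0.005597
[CO3²⁻] = α₂ × DIC = 0.005597 × 4.04 = 0.02261 mmol/L
Ksp = 10^(−8.33) = 4.677×10^-9
Ω = [Ca²⁺][CO3²⁻]/Ksp = (1.05×10^-3)(2.261×10^-5) / 4.677×10^-9 = 5.08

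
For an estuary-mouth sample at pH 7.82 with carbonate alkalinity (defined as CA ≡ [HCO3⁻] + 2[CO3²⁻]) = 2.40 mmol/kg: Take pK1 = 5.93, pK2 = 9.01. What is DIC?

CA = [HCO3⁻] + 2[CO3²⁻] = (α₁ + 2α₂)·DIC
At pH 7.82: [H⁺]/K1 = 10^-1.89 = 0.012882, K2/[H⁺] = 10^-1.19 = 0.064565
α₁ = 1/(1 + 0.012882 + 0.064565) = 1/1.0774 = 0.9281; α₂ = α₁·K2/[H⁺] = 0.05992
α₁ + 2α₂ = 1.0480
DIC = CA / (α₁ + 2α₂) = 2.40 / 1.0480 = 2.29 mmol/kg

DIC = 2.29 mmol/kg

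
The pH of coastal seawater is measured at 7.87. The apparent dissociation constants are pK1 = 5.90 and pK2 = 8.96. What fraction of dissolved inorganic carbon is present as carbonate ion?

α₂ = 1 / (1 + [H⁺]/K2 + [H⁺]²/(K1K2)) = 1 / (1 + 10^+1.09 + 10^-0.88)
   = 1 / (1 + 12.303 + 0.13183) = 1/13.435 = 0.07444

α₂ = 0.0744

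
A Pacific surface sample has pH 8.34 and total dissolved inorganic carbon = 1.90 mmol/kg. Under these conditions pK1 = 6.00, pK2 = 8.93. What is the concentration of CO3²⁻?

[CO3²⁻] = 0.387 mmol/kg

α₂ = 1 / (1 + [H⁺]/K2 + [H⁺]²/(K1K2)) = 1 / (1 + 10^+0.59 + 10^-1.75)
   = 1 / (1 + 3.8905 + 0.017783) = 1/4.9082 = 0.2037
[CO3²⁻] = α₂ × DIC = 0.2037 × 1.90 = 0.387 mmol/kg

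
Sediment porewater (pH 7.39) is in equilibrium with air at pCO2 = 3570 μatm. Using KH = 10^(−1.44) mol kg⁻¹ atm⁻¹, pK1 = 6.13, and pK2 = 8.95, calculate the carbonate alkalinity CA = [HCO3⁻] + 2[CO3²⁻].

CA = 2.49 mmol/kg

[CO2*] = KH · pCO2 = 10^(−1.44) × 3570×10^-6 = 1.296×10^-4 mol/kg
α₀ = 1/(1 + K1/[H⁺] + K1K2/[H⁺]²) = 1/(1 + 10^+1.26 + 10^-0.30) = 0.05077
DIC = [CO2*]/α₀ = 1.296×10^-4 / 0.05077 = 2.553 mmol/kg
CA = (α₁ + 2α₂)·DIC = (0.9238 + 2×0.02544) × 2.553 = 2.49 mmol/kg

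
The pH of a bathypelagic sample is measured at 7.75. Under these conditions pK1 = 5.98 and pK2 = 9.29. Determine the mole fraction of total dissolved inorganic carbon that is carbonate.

α₂ = 0.0276

α₂ = 1 / (1 + [H⁺]/K2 + [H⁺]²/(K1K2)) = 1 / (1 + 10^+1.54 + 10^-0.23)
   = 1 / (1 + 34.674 + 0.58884) = 1/36.263 = 0.02758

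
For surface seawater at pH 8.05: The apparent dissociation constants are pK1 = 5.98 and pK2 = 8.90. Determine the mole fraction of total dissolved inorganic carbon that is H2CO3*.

α₀ = 0.00740

α₀ = 1 / (1 + K1/[H⁺] + K1K2/[H⁺]²) = 1 / (1 + 10^+2.07 + 10^+1.22)
   = 1 / (1 + 117.49 + 16.596) = 1/135.09 = 0.007403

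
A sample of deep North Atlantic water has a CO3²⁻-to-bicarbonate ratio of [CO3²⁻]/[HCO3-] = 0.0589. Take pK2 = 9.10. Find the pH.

pH = 7.87

From K2 = [H⁺][CO3²⁻]/[HCO3-]:  pH = pK2 + log₁₀([CO3²⁻]/[HCO3-])
log₁₀(0.0589) = -1.230
pH = 9.10 + (-1.230) = 7.87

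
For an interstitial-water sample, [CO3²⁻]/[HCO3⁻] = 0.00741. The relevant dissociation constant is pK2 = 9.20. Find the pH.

From K2 = [H⁺][CO3²⁻]/[HCO3⁻]:  pH = pK2 + log₁₀([CO3²⁻]/[HCO3⁻])
log₁₀(0.00741) = -2.130
pH = 9.20 + (-2.130) = 7.07

pH = 7.07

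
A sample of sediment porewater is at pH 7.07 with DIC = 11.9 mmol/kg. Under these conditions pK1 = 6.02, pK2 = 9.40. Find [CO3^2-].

[CO3²⁻] = 0.0509 mmol/kg

α₂ = 1 / (1 + [H⁺]/K2 + [H⁺]²/(K1K2)) = 1 / (1 + 10^+2.33 + 10^+1.28)
   = 1 / (1 + 213.80 + 19.055) = 1/233.85 = 0.004276
[CO3²⁻] = α₂ × DIC = 0.004276 × 11.9 = 0.0509 mmol/kg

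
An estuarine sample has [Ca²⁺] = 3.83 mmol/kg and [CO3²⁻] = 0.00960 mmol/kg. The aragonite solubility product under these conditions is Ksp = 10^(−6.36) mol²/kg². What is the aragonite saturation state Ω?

Ω = 0.0842

Ksp = 10^(−6.36) = 4.365×10^-7
Ω = [Ca²⁺][CO3²⁻]/Ksp = (3.83×10^-3)(0.00960×10^-3) / 4.365×10^-7 = 0.0842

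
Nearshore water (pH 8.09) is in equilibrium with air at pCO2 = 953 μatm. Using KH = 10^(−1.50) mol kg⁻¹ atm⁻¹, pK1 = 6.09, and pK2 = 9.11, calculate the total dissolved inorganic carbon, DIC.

[CO2*] = KH · pCO2 = 10^(−1.50) × 953×10^-6 = 3.014×10^-5 mol/kg
α₀ = 1/(1 + K1/[H⁺] + K1K2/[H⁺]²) = 1/(1 + 10^+2.00 + 10^+0.98) = 0.009046
DIC = [CO2*]/α₀ = 3.014×10^-5 / 0.009046 = 3.33 mmol/kg

DIC = 3.33 mmol/kg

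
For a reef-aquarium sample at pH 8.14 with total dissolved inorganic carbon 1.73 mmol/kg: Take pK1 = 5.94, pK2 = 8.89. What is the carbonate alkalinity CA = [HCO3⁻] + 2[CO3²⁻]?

CA = 1.98 mmol/kg

CA = [HCO3⁻] + 2[CO3²⁻] = (α₁ + 2α₂)·DIC
At pH 8.14: [H⁺]/K1 = 10^-2.20 = 0.0063096, K2/[H⁺] = 10^-0.75 = 0.17783
α₁ = 1/(1 + 0.0063096 + 0.17783) = 1/1.1841 = 0.8445; α₂ = α₁·K2/[H⁺] = 0.1502
α₁ + 2α₂ = 1.1448
CA = 1.1448 × 1.73 = 1.98 mmol/kg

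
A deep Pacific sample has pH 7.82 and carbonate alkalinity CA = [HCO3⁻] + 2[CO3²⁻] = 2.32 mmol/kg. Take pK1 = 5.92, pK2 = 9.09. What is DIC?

CA = [HCO3⁻] + 2[CO3²⁻] = (α₁ + 2α₂)·DIC
At pH 7.82: [H⁺]/K1 = 10^-1.90 = 0.012589, K2/[H⁺] = 10^-1.27 = 0.053703
α₁ = 1/(1 + 0.012589 + 0.053703) = 1/1.0663 = 0.9378; α₂ = α₁·K2/[H⁺] = 0.05036
α₁ + 2α₂ = 1.0386
DIC = CA / (α₁ + 2α₂) = 2.32 / 1.0386 = 2.23 mmol/kg

DIC = 2.23 mmol/kg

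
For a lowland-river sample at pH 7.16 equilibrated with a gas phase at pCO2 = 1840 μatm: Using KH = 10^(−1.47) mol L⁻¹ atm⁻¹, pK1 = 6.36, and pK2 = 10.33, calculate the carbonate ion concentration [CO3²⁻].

[CO3²⁻] = 0.266 μmol/L

[CO2*] = KH · pCO2 = 10^(−1.47) × 1840×10^-6 = 6.235×10^-5 mol/L
α₀ = 1/(1 + K1/[H⁺] + K1K2/[H⁺]²) = 1/(1 + 10^+0.80 + 10^-2.37) = 0.1367
DIC = [CO2*]/α₀ = 6.235×10^-5 / 0.1367 = 0.4560 mmol/L
[CO3²⁻] = α₂·DIC; α₂ = 0.0005832, so [CO3²⁻] = 0.0005832 × 0.4560 = 0.000266 mmol/L = 0.266 μmol/L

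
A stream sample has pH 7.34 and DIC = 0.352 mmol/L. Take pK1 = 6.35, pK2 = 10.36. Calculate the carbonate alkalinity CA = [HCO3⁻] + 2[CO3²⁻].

CA = [HCO3⁻] + 2[CO3²⁻] = (α₁ + 2α₂)·DIC
At pH 7.34: [H⁺]/K1 = 10^-0.99 = 0.10233, K2/[H⁺] = 10^-3.02 = 0.00095499
α₁ = 1/(1 + 0.10233 + 0.00095499) = 1/1.1033 = 0.9064; α₂ = α₁·K2/[H⁺] = 0.0008656
α₁ + 2α₂ = 0.9081
CA = 0.9081 × 0.352 = 0.320 mmol/L

CA = 0.320 mmol/L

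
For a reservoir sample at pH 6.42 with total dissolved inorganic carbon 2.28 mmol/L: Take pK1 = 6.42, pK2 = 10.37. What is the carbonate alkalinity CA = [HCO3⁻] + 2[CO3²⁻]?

CA = 1.14 mmol/L

CA = [HCO3⁻] + 2[CO3²⁻] = (α₁ + 2α₂)·DIC
At pH 6.42: [H⁺]/K1 = 10^0.00 = 1.0000, K2/[H⁺] = 10^-3.95 = 0.00011220
α₁ = 1/(1 + 1.0000 + 0.00011220) = 1/2.0001 = 0.5000; α₂ = α₁·K2/[H⁺] = 5.610×10^-5
α₁ + 2α₂ = 0.5001
CA = 0.5001 × 2.28 = 1.14 mmol/L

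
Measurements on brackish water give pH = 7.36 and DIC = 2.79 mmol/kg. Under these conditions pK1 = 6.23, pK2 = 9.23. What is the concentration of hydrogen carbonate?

[HCO3⁻] = 2.57 mmol/kg

α₁ = 1 / (1 + [H⁺]/K1 + K2/[H⁺]) = 1 / (1 + 10^-1.13 + 10^-1.87)
   = 1 / (1 + 0.074131 + 0.013490) = 1/1.0876 = 0.9194
[HCO3⁻] = α₁ × DIC = 0.9194 × 2.79 = 2.57 mmol/kg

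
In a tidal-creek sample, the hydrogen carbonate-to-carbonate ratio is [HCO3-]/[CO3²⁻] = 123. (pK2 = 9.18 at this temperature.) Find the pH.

pH = 7.09

From K2 = [H⁺][CO3²⁻]/[HCO3-]:  pH = pK2 − log₁₀([HCO3-]/[CO3²⁻])
log₁₀(123) = +2.090
pH = 9.18 − (+2.090) = 7.09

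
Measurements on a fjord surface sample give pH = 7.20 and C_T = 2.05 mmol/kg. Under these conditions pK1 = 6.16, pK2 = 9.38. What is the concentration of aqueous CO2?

[CO2*] = 0.170 mmol/kg

α₀ = 1 / (1 + K1/[H⁺] + K1K2/[H⁺]²) = 1 / (1 + 10^+1.04 + 10^-1.14)
   = 1 / (1 + 10.965 + 0.072444) = 1/12.037 = 0.08308
[CO2*] = α₀ × DIC = 0.08308 × 2.05 = 0.170 mmol/kg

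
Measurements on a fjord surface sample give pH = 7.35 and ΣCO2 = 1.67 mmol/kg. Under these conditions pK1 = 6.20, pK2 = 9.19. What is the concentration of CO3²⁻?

[CO3²⁻] = 0.0222 mmol/kg

α₂ = 1 / (1 + [H⁺]/K2 + [H⁺]²/(K1K2)) = 1 / (1 + 10^+1.84 + 10^+0.69)
   = 1 / (1 + 69.183 + 4.8978) = 1/75.081 = 0.01332
[CO3²⁻] = α₂ × DIC = 0.01332 × 1.67 = 0.0222 mmol/kg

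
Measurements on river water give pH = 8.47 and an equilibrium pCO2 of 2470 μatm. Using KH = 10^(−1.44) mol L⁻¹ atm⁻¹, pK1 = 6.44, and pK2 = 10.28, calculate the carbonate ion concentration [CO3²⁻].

[CO3²⁻] = 0.149 mmol/L

[CO2*] = KH · pCO2 = 10^(−1.44) × 2470×10^-6 = 8.968×10^-5 mol/L
α₀ = 1/(1 + K1/[H⁺] + K1K2/[H⁺]²) = 1/(1 + 10^+2.03 + 10^+0.22) = 0.009107
DIC = [CO2*]/α₀ = 8.968×10^-5 / 0.009107 = 9.848 mmol/L
[CO3²⁻] = α₂·DIC; α₂ = 0.01511, so [CO3²⁻] = 0.01511 × 9.848 = 0.149 mmol/L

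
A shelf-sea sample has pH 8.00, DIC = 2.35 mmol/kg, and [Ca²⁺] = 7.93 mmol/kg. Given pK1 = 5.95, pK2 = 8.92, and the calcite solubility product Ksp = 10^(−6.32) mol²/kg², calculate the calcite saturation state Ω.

Ω = 4.15

α₂ = 1 / (1 + [H⁺]/K2 + [H⁺]²/(K1K2)) = 1 / (1 + 10^+0.92 + 10^-1.13)
   = 1 / (1 + 8.3176 + 0.074131) = 1/9.3918 = 0.1065
[CO3²⁻] = α₂ × DIC = 0.1065 × 2.35 = 0.2502 mmol/kg
Ksp = 10^(−6.32) = 4.786×10^-7
Ω = [Ca²⁺][CO3²⁻]/Ksp = (7.93×10^-3)(2.502×10^-4) / 4.786×10^-7 = 4.15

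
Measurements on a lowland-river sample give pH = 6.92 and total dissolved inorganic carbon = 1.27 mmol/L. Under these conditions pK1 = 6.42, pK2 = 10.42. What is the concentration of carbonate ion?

α₂ = 1 / (1 + [H⁺]/K2 + [H⁺]²/(K1K2)) = 1 / (1 + 10^+3.50 + 10^+3.00)
   = 1 / (1 + 3162.3 + 1000.0) = 1/4163.3 = 0.0002402
[CO3²⁻] = α₂ × DIC = 0.0002402 × 1.27 = 0.000305 mmol/L = 0.305 μmol/L

[CO3²⁻] = 0.305 μmol/L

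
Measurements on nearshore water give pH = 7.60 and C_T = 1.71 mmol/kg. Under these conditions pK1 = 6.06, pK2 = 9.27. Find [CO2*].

[CO2*] = 0.0470 mmol/kg

α₀ = 1 / (1 + K1/[H⁺] + K1K2/[H⁺]²) = 1 / (1 + 10^+1.54 + 10^-0.13)
   = 1 / (1 + 34.674 + 0.74131) = 1/36.415 = 0.02746
[CO2*] = α₀ × DIC = 0.02746 × 1.71 = 0.0470 mmol/kg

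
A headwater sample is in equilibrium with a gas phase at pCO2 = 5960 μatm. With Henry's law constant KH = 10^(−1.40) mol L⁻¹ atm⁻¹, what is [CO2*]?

KH = 10^(−1.40) = 3.981×10^-2 mol L⁻¹ atm⁻¹
[CO2*] = KH · pCO2 = 3.981×10^-2 × 5960×10^-6 atm = 2.37×10^-4 mol/L

[CO2*] = 237 μmol/L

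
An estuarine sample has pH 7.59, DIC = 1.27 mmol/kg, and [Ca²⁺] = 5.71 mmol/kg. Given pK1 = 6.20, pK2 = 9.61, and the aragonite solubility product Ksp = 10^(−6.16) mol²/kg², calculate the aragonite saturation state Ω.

Ω = 0.0953

α₂ = 1 / (1 + [H⁺]/K2 + [H⁺]²/(K1K2)) = 1 / (1 + 10^+2.02 + 10^+0.63)
   = 1 / (1 + 104.71 + 4.2658) = 1/109.98 = 0.009093
[CO3²⁻] = α₂ × DIC = 0.009093 × 1.27 = 0.01155 mmol/kg = 11.55 μmol/kg
Ksp = 10^(−6.16) = 6.918×10^-7
Ω = [Ca²⁺][CO3²⁻]/Ksp = (5.71×10^-3)(1.155×10^-5) / 6.918×10^-7 = 0.0953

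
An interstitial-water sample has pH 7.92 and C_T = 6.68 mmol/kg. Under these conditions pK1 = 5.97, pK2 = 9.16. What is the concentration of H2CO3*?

α₀ = 1 / (1 + K1/[H⁺] + K1K2/[H⁺]²) = 1 / (1 + 10^+1.95 + 10^+0.71)
   = 1 / (1 + 89.125 + 5.1286) = 1/95.254 = 0.01050
[CO2*] = α₀ × DIC = 0.01050 × 6.68 = 0.0701 mmol/kg

[CO2*] = 0.0701 mmol/kg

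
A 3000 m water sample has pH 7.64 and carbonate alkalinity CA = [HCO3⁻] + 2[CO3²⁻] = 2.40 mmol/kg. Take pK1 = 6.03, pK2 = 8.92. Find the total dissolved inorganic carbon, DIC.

DIC = 2.34 mmol/kg

CA = [HCO3⁻] + 2[CO3²⁻] = (α₁ + 2α₂)·DIC
At pH 7.64: [H⁺]/K1 = 10^-1.61 = 0.024547, K2/[H⁺] = 10^-1.28 = 0.052481
α₁ = 1/(1 + 0.024547 + 0.052481) = 1/1.0770 = 0.9285; α₂ = α₁·K2/[H⁺] = 0.04873
α₁ + 2α₂ = 1.0259
DIC = CA / (α₁ + 2α₂) = 2.40 / 1.0259 = 2.34 mmol/kg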